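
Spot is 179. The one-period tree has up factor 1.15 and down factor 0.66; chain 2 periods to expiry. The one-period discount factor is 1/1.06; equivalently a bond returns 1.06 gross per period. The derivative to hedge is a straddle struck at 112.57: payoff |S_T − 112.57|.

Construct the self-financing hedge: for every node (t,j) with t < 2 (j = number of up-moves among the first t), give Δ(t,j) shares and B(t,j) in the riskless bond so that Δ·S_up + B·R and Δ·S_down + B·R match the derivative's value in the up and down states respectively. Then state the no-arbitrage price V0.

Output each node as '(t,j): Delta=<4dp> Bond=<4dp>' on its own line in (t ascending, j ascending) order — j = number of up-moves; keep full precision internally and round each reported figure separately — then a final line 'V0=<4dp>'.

(0,0): Delta=0.8633 Bond=-73.6401
(1,0): Delta=-0.1953 Bond=47.0065
(1,1): Delta=1.0000 Bond=-106.1981
V0=80.8907

Under the risk-neutral measure, an up-move has probability p* = (R−d)/(u−d) = 0.8163 and values discount at R = 1.06.
Terminal payoffs: V(2,0)=34.5976, V(2,1)=23.2910, V(2,2)=124.1575
Node (1,0) S=118.1400: V=(p*·23.2910+(1−p*)·34.5976)/1.06=23.9318; Δ=(23.2910−34.5976)/(135.8610−77.9724)=-0.1953; B=V−Δ·S=47.0065
Node (1,1) S=205.8500: V=(p*·124.1575+(1−p*)·23.2910)/1.06=99.6519; Δ=(124.1575−23.2910)/(236.7275−135.8610)=1.0000; B=V−Δ·S=-106.1981
Node (0,0) S=179.0000: V=(p*·99.6519+(1−p*)·23.9318)/1.06=80.8907; Δ=(99.6519−23.9318)/(205.8500−118.1400)=0.8633; B=V−Δ·S=-73.6401
Root portfolio cost Δ·179+B reproduces V0=80.8907.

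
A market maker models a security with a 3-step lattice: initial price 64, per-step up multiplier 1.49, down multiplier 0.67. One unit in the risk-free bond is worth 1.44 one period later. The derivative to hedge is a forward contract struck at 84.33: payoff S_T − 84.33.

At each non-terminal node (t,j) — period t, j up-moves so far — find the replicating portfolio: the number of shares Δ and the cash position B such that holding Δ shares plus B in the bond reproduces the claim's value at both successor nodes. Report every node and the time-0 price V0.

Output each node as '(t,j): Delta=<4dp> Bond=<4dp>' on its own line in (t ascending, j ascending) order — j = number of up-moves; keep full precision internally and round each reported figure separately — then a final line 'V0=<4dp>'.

(0,0): Delta=1.0000 Bond=-28.2419
(1,0): Delta=1.0000 Bond=-40.6684
(1,1): Delta=1.0000 Bond=-40.6684
(2,0): Delta=1.0000 Bond=-58.5625
(2,1): Delta=1.0000 Bond=-58.5625
(2,2): Delta=1.0000 Bond=-58.5625
V0=35.7581

The replicating-portfolio and risk-neutral prices coincide; use p* = (1.44−0.67)/(1.49−0.67) = 0.9390 for the latter.
Terminal payoffs: V(3,0)=-65.0812, V(3,1)=-41.5229, V(3,2)=10.8679, V(3,3)=127.3787
Node (2,0) S=28.7296: V=(p*·-41.5229+(1−p*)·-65.0812)/1.44=-29.8329; Δ=(-41.5229−-65.0812)/(42.8071−19.2488)=1.0000; B=V−Δ·S=-58.5625
Node (2,1) S=63.8912: V=(p*·10.8679+(1−p*)·-41.5229)/1.44=5.3287; Δ=(10.8679−-41.5229)/(95.1979−42.8071)=1.0000; B=V−Δ·S=-58.5625
Node (2,2) S=142.0864: V=(p*·127.3787+(1−p*)·10.8679)/1.44=83.5239; Δ=(127.3787−10.8679)/(211.7087−95.1979)=1.0000; B=V−Δ·S=-58.5625
Node (1,0) S=42.8800: V=(p*·5.3287+(1−p*)·-29.8329)/1.44=2.2116; Δ=(5.3287−-29.8329)/(63.8912−28.7296)=1.0000; B=V−Δ·S=-40.6684
Node (1,1) S=95.3600: V=(p*·83.5239+(1−p*)·5.3287)/1.44=54.6916; Δ=(83.5239−5.3287)/(142.0864−63.8912)=1.0000; B=V−Δ·S=-40.6684
Node (0,0) S=64.0000: V=(p*·54.6916+(1−p*)·2.2116)/1.44=35.7581; Δ=(54.6916−2.2116)/(95.3600−42.8800)=1.0000; B=V−Δ·S=-28.2419
Self-financing check: at every node Δ·S+B equals the discounted successor values.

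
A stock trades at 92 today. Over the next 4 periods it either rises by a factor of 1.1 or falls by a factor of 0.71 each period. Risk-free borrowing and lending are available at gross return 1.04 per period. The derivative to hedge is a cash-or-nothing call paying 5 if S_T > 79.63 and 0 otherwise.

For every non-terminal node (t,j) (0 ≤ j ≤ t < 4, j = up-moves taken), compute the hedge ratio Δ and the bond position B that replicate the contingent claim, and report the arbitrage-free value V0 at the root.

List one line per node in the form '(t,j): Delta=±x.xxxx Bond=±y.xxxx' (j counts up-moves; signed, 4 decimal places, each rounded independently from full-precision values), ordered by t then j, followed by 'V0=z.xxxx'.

(0,0): Delta=0.0409 Bond=0.0181
(1,0): Delta=0.1299 Bond=-5.7938
(1,1): Delta=0.0305 Bond=1.0757
(2,0): Delta=0.0000 Bond=0.0000
(2,1): Delta=0.1452 Bond=-7.1211
(2,2): Delta=0.0170 Bond=2.6168
(3,0): Delta=0.0000 Bond=0.0000
(3,1): Delta=0.0000 Bond=0.0000
(3,2): Delta=0.1622 Bond=-8.7525
(3,3): Delta=0.0000 Bond=4.8077
V0=3.7844

Since d<R<u, set p* = (R−d)/(u−d) = 0.8462; price each node as the discounted p*-expectation of its children.
At expiry t=4: V(4,0)=0.0000, V(4,1)=0.0000, V(4,2)=0.0000, V(4,3)=5.0000, V(4,4)=5.0000
Node (3,0) S=32.9278: V=(p*·0.0000+(1−p*)·0.0000)/1.04=0.0000; Δ=(0.0000−0.0000)/(36.2206−23.3787)=0.0000; B=V−Δ·S=0.0000
Node (3,1) S=51.0149: V=(p*·0.0000+(1−p*)·0.0000)/1.04=0.0000; Δ=(0.0000−0.0000)/(56.1164−36.2206)=0.0000; B=V−Δ·S=0.0000
Node (3,2) S=79.0372: V=(p*·5.0000+(1−p*)·0.0000)/1.04=4.0680; Δ=(5.0000−0.0000)/(86.9409−56.1164)=0.1622; B=V−Δ·S=-8.7525
Node (3,3) S=122.4520: V=(p*·5.0000+(1−p*)·5.0000)/1.04=4.8077; Δ=(5.0000−5.0000)/(134.6972−86.9409)=0.0000; B=V−Δ·S=4.8077
Node (2,0) S=46.3772: V=(p*·0.0000+(1−p*)·0.0000)/1.04=0.0000; Δ=(0.0000−0.0000)/(51.0149−32.9278)=0.0000; B=V−Δ·S=0.0000
Node (2,1) S=71.8520: V=(p*·4.0680+(1−p*)·0.0000)/1.04=3.3098; Δ=(4.0680−0.0000)/(79.0372−51.0149)=0.1452; B=V−Δ·S=-7.1211
Node (2,2) S=111.3200: V=(p*·4.8077+(1−p*)·4.0680)/1.04=4.5134; Δ=(4.8077−4.0680)/(122.4520−79.0372)=0.0170; B=V−Δ·S=2.6168
Node (1,0) S=65.3200: V=(p*·3.3098+(1−p*)·0.0000)/1.04=2.6929; Δ=(3.3098−0.0000)/(71.8520−46.3772)=0.1299; B=V−Δ·S=-5.7938
Node (1,1) S=101.2000: V=(p*·4.5134+(1−p*)·3.3098)/1.04=4.1617; Δ=(4.5134−3.3098)/(111.3200−71.8520)=0.0305; B=V−Δ·S=1.0757
Node (0,0) S=92.0000: V=(p*·4.1617+(1−p*)·2.6929)/1.04=3.7844; Δ=(4.1617−2.6929)/(101.2000−65.3200)=0.0409; B=V−Δ·S=0.0181
The time-0 hedge costs 3.7844, which is the no-arbitrage price.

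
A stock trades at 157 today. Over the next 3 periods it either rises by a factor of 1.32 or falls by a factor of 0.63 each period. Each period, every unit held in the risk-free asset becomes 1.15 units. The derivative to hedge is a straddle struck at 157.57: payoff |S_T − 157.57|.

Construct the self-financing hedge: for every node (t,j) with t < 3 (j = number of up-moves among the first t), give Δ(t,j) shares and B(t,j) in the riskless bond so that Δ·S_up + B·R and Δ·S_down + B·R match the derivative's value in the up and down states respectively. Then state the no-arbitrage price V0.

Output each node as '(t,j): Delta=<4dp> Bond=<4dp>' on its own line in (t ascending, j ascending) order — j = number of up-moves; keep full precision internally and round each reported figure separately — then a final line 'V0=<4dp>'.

The replicating-portfolio and risk-neutral prices coincide; use p* = (1.15−0.63)/(1.32−0.63) = 0.7536 for the latter.
Terminal payoffs: V(3,0)=118.3126, V(3,1)=75.3164, V(3,2)=14.7708, V(3,3)=203.5250
  t=2,j=0: stock 62.3133 → up 82.2536 (V=75.3164), down 39.2574 (V=118.3126). Price 74.7041; hedge Δ=-1.0000, bond B=137.0174.
  t=2,j=1: stock 130.5612 → up 172.3408 (V=14.7708), down 82.2536 (V=75.3164). Price 25.8155; hedge Δ=-0.6721, bond B=113.5628.
  t=2,j=2: stock 273.5568 → up 361.0950 (V=203.5250), down 172.3408 (V=14.7708). Price 136.5394; hedge Δ=1.0000, bond B=-137.0174.
  t=1,j=0: stock 98.9100 → up 130.5612 (V=25.8155), down 62.3133 (V=74.7041). Price 32.9222; hedge Δ=-0.7163, bond B=103.7752.
  t=1,j=1: stock 207.2400 → up 273.5568 (V=136.5394), down 130.5612 (V=25.8155). Price 95.0084; hedge Δ=0.7743, bond B=-65.4611.
  t=0,j=0: stock 157.0000 → up 207.2400 (V=95.0084), down 98.9100 (V=32.9222). Price 69.3146; hedge Δ=0.5731, bond B=-20.6654.
Self-financing check: at every node Δ·S+B equals the discounted successor values.

(0,0): Delta=0.5731 Bond=-20.6654
(1,0): Delta=-0.7163 Bond=103.7752
(1,1): Delta=0.7743 Bond=-65.4611
(2,0): Delta=-1.0000 Bond=137.0174
(2,1): Delta=-0.6721 Bond=113.5628
(2,2): Delta=1.0000 Bond=-137.0174
V0=69.3146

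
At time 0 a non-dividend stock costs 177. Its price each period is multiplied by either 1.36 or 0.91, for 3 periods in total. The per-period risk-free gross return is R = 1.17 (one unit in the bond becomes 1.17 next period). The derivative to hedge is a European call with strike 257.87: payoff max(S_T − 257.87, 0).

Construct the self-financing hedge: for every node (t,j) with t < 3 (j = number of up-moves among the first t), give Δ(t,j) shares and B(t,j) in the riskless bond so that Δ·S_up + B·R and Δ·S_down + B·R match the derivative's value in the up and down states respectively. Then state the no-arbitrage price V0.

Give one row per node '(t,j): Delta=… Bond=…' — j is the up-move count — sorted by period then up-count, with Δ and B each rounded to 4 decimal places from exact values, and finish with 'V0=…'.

No-arbitrage ⇒ martingale measure with p* = (R−d)/(u−d) = 0.5778.
Terminal values V(3,·): V(3,0)=0.0000, V(3,1)=0.0000, V(3,2)=40.0451, V(3,3)=187.3657
(2,0): S=146.5737. Δ = (V_up−V_dn)/(S_up−S_dn) = (0.0000−0.0000)/(199.3402−133.3821) = 0.0000. V = [p*·0.0000 + (1−p*)·0.0000]/1.17 = 0.0000. B = V − Δ·S = 0.0000.
(2,1): S=219.0552. Δ = (V_up−V_dn)/(S_up−S_dn) = (40.0451−0.0000)/(297.9151−199.3402) = 0.4062. V = [p*·40.0451 + (1−p*)·0.0000]/1.17 = 19.7753. B = V − Δ·S = -69.2137.
(2,2): S=327.3792. Δ = (V_up−V_dn)/(S_up−S_dn) = (187.3657−40.0451)/(445.2357−297.9151) = 1.0000. V = [p*·187.3657 + (1−p*)·40.0451]/1.17 = 106.9775. B = V − Δ·S = -220.4017.
(1,0): S=161.0700. Δ = (V_up−V_dn)/(S_up−S_dn) = (19.7753−0.0000)/(219.0552−146.5737) = 0.2728. V = [p*·19.7753 + (1−p*)·0.0000]/1.17 = 9.7656. B = V − Δ·S = -34.1796.
(1,1): S=240.7200. Δ = (V_up−V_dn)/(S_up−S_dn) = (106.9775−19.7753)/(327.3792−219.0552) = 0.8050. V = [p*·106.9775 + (1−p*)·19.7753]/1.17 = 59.9648. B = V − Δ·S = -133.8178.
(0,0): S=177.0000. Δ = (V_up−V_dn)/(S_up−S_dn) = (59.9648−9.7656)/(240.7200−161.0700) = 0.6302. V = [p*·59.9648 + (1−p*)·9.7656]/1.17 = 33.1364. B = V − Δ·S = -78.4174.
Each (Δ,B) replicates both successor values, so the strategy is self-financing and V0 is arbitrage-free.

(0,0): Delta=0.6302 Bond=-78.4174
(1,0): Delta=0.2728 Bond=-34.1796
(1,1): Delta=0.8050 Bond=-133.8178
(2,0): Delta=0.0000 Bond=0.0000
(2,1): Delta=0.4062 Bond=-69.2137
(2,2): Delta=1.0000 Bond=-220.4017
V0=33.1364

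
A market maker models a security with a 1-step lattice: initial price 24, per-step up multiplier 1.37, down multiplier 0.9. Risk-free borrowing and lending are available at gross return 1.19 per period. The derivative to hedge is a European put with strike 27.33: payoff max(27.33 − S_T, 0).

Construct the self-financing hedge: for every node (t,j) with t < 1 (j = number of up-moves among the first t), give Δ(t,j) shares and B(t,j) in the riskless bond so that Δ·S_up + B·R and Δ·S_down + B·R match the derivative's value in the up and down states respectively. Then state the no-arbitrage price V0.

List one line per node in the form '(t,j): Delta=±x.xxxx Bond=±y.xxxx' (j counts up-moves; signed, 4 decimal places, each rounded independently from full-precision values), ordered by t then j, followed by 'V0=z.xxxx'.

No-arbitrage ⇒ martingale measure with p* = (R−d)/(u−d) = 0.6170.
At expiry t=1: V(1,0)=5.7300, V(1,1)=0.0000
  t=0,j=0: stock 24.0000 → up 32.8800 (V=0.0000), down 21.6000 (V=5.7300). Price 1.8441; hedge Δ=-0.5080, bond B=14.0356.
Root portfolio cost Δ·24+B reproduces V0=1.8441.

(0,0): Delta=-0.5080 Bond=14.0356
V0=1.8441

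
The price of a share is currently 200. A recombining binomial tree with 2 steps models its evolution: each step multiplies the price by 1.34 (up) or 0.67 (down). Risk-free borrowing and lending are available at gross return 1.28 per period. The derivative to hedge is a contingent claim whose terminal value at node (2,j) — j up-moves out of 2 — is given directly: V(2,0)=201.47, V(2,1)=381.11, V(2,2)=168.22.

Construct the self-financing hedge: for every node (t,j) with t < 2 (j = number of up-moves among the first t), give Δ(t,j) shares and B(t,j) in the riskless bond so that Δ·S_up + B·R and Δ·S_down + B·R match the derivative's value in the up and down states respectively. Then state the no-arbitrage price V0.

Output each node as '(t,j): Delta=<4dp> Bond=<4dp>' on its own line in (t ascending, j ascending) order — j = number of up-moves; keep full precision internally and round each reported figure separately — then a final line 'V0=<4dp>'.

(0,0): Delta=-1.0363 Bond=331.2750
(1,0): Delta=2.0009 Bond=17.0547
(1,1): Delta=-1.1856 Bond=464.0625
V0=124.0244

Under the risk-neutral measure, an up-move has probability p* = (R−d)/(u−d) = 0.9104 and values discount at R = 1.28.
At expiry t=2: V(2,0)=201.4700, V(2,1)=381.1100, V(2,2)=168.2200
  t=1,j=0: stock 134.0000 → up 179.5600 (V=381.1100), down 89.7800 (V=201.4700). Price 285.1741; hedge Δ=2.0009, bond B=17.0547.
  t=1,j=1: stock 268.0000 → up 359.1200 (V=168.2200), down 179.5600 (V=381.1100). Price 146.3162; hedge Δ=-1.1856, bond B=464.0625.
  t=0,j=0: stock 200.0000 → up 268.0000 (V=146.3162), down 134.0000 (V=285.1741). Price 124.0244; hedge Δ=-1.0363, bond B=331.2750.
Each (Δ,B) replicates both successor values, so the strategy is self-financing and V0 is arbitrage-free.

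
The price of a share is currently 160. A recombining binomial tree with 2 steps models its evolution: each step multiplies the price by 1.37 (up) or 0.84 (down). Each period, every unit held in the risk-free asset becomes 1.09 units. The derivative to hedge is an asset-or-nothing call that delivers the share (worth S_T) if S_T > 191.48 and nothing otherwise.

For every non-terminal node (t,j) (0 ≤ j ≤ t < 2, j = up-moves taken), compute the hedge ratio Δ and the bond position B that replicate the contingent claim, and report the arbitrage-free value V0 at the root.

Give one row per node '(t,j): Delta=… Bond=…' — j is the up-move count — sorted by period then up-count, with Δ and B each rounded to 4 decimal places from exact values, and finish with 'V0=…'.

The replicating-portfolio and risk-neutral prices coincide; use p* = (1.09−0.84)/(1.37−0.84) = 0.4717 for the latter.
Terminal values V(2,·): V(2,0)=0.0000, V(2,1)=0.0000, V(2,2)=300.3040
Node (1,0) S=134.4000: V=(p*·0.0000+(1−p*)·0.0000)/1.09=0.0000; Δ=(0.0000−0.0000)/(184.1280−112.8960)=0.0000; B=V−Δ·S=0.0000
Node (1,1) S=219.2000: V=(p*·300.3040+(1−p*)·0.0000)/1.09=129.9567; Δ=(300.3040−0.0000)/(300.3040−184.1280)=2.5849; B=V−Δ·S=-436.6546
Node (0,0) S=160.0000: V=(p*·129.9567+(1−p*)·0.0000)/1.09=56.2388; Δ=(129.9567−0.0000)/(219.2000−134.4000)=1.5325; B=V−Δ·S=-188.9625
The time-0 hedge costs 56.2388, which is the no-arbitrage price.

(0,0): Delta=1.5325 Bond=-188.9625
(1,0): Delta=0.0000 Bond=0.0000
(1,1): Delta=2.5849 Bond=-436.6546
V0=56.2388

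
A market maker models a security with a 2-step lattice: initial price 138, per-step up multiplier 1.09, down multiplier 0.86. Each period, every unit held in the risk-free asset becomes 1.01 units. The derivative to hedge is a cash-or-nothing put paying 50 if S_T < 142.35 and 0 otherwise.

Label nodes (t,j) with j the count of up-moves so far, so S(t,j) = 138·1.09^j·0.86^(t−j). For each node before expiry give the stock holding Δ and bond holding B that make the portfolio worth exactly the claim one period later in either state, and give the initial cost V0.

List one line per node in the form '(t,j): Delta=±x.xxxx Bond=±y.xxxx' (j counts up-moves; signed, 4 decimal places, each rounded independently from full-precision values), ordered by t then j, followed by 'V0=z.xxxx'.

(0,0): Delta=-1.0172 Bond=168.5405
(1,0): Delta=0.0000 Bond=49.5050
(1,1): Delta=-1.4452 Bond=234.6104
V0=28.1673

Under the risk-neutral measure, an up-move has probability p* = (R−d)/(u−d) = 0.6522 and values discount at R = 1.01.
Terminal values V(2,·): V(2,0)=50.0000, V(2,1)=50.0000, V(2,2)=0.0000
(1,0): S=118.6800. Δ = (V_up−V_dn)/(S_up−S_dn) = (50.0000−50.0000)/(129.3612−102.0648) = 0.0000. V = [p*·50.0000 + (1−p*)·50.0000]/1.01 = 49.5050. B = V − Δ·S = 49.5050.
(1,1): S=150.4200. Δ = (V_up−V_dn)/(S_up−S_dn) = (0.0000−50.0000)/(163.9578−129.3612) = -1.4452. V = [p*·0.0000 + (1−p*)·50.0000]/1.01 = 17.2191. B = V − Δ·S = 234.6104.
(0,0): S=138.0000. Δ = (V_up−V_dn)/(S_up−S_dn) = (17.2191−49.5050)/(150.4200−118.6800) = -1.0172. V = [p*·17.2191 + (1−p*)·49.5050]/1.01 = 28.1673. B = V − Δ·S = 168.5405.
Root portfolio cost Δ·138+B reproduces V0=28.1673.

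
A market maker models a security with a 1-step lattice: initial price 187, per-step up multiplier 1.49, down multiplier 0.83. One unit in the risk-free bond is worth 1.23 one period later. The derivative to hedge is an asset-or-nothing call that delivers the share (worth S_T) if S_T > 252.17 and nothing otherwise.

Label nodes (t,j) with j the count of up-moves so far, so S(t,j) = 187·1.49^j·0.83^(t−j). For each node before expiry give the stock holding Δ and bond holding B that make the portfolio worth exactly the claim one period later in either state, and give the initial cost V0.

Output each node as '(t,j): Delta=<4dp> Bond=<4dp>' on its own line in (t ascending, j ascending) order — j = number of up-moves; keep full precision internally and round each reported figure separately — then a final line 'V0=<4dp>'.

Since d<R<u, set p* = (R−d)/(u−d) = 0.6061; price each node as the discounted p*-expectation of its children.
At expiry t=1: V(1,0)=0.0000, V(1,1)=278.6300
  t=0,j=0: stock 187.0000 → up 278.6300 (V=278.6300), down 155.2100 (V=0.0000). Price 137.2900; hedge Δ=2.2576, bond B=-284.8767.
Root portfolio cost Δ·187+B reproduces V0=137.2900.

(0,0): Delta=2.2576 Bond=-284.8767
V0=137.2900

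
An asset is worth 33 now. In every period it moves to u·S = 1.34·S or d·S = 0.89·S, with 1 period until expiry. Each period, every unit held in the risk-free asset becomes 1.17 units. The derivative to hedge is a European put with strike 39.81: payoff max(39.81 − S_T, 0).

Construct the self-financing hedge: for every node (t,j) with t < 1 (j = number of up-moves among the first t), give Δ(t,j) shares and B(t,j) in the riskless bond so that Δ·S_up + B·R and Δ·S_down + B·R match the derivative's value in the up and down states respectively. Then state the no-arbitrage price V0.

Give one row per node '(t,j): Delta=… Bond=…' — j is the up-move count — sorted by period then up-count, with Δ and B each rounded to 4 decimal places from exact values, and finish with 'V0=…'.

(0,0): Delta=-0.7030 Bond=26.5709
V0=3.3709

Under the risk-neutral measure, an up-move has probability p* = (R−d)/(u−d) = 0.6222 and values discount at R = 1.17.
Terminal values V(1,·): V(1,0)=10.4400, V(1,1)=0.0000
Node (0,0) S=33.0000: V=(p*·0.0000+(1−p*)·10.4400)/1.17=3.3709; Δ=(0.0000−10.4400)/(44.2200−29.3700)=-0.7030; B=V−Δ·S=26.5709
Self-financing check: at every node Δ·S+B equals the discounted successor values.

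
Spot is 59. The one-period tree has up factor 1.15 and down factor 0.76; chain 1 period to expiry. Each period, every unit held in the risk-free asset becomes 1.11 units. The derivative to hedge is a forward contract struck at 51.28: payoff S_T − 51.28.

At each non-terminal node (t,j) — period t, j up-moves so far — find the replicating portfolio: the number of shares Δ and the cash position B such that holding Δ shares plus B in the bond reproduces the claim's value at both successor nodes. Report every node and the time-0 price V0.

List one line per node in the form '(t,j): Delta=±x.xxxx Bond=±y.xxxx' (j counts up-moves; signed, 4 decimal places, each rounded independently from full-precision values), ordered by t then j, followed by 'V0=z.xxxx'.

(0,0): Delta=1.0000 Bond=-46.1982
V0=12.8018

Risk-neutral probability p* = (R−d)/(u−d) = (1.11−0.76)/(1.15−0.76) = 0.8974.
Payoff layer (t=1): V(1,0)=-6.4400, V(1,1)=16.5700
  t=0,j=0: stock 59.0000 → up 67.8500 (V=16.5700), down 44.8400 (V=-6.4400). Price 12.8018; hedge Δ=1.0000, bond B=-46.1982.
Root portfolio cost Δ·59+B reproduces V0=12.8018.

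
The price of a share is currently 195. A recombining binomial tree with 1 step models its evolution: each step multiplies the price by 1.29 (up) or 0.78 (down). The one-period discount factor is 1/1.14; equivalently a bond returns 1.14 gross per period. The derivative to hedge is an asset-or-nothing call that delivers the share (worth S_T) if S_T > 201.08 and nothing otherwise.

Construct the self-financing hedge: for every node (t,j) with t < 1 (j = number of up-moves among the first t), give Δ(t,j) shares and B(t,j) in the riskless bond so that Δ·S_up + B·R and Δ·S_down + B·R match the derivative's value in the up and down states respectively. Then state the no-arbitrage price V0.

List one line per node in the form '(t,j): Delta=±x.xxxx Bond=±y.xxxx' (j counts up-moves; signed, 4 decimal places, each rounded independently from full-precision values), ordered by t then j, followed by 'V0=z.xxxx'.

The replicating-portfolio and risk-neutral prices coincide; use p* = (1.14−0.78)/(1.29−0.78) = 0.7059 for the latter.
At expiry t=1: V(1,0)=0.0000, V(1,1)=251.5500
  t=0,j=0: stock 195.0000 → up 251.5500 (V=251.5500), down 152.1000 (V=0.0000). Price 155.7585; hedge Δ=2.5294, bond B=-337.4768.
Each (Δ,B) replicates both successor values, so the strategy is self-financing and V0 is arbitrage-free.

(0,0): Delta=2.5294 Bond=-337.4768
V0=155.7585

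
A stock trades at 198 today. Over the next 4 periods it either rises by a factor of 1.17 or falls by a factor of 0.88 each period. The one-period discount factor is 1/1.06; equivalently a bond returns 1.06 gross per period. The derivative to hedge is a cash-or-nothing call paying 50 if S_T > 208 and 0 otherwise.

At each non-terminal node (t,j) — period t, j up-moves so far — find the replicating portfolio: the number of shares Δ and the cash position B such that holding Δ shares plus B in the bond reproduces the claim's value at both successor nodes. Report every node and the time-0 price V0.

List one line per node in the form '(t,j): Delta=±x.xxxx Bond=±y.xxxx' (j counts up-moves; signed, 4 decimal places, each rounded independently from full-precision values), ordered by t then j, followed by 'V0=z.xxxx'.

(0,0): Delta=0.1959 Bond=-5.3642
(1,0): Delta=0.4147 Bond=-43.8107
(1,1): Delta=0.0953 Bond=17.6124
(2,0): Delta=0.6584 Bond=-83.8142
(2,1): Delta=0.3026 Bond=-23.5992
(2,2): Delta=0.0000 Bond=44.4998
(3,0): Delta=0.0000 Bond=0.0000
(3,1): Delta=0.9611 Bond=-143.1360
(3,2): Delta=0.0000 Bond=47.1698
(3,3): Delta=0.0000 Bond=47.1698
V0=33.4187

No-arbitrage ⇒ martingale measure with p* = (R−d)/(u−d) = 0.6207.
At expiry t=4: V(4,0)=0.0000, V(4,1)=0.0000, V(4,2)=50.0000, V(4,3)=50.0000, V(4,4)=50.0000
(3,0): S=134.9315. Δ = (V_up−V_dn)/(S_up−S_dn) = (0.0000−0.0000)/(157.8698−118.7397) = 0.0000. V = [p*·0.0000 + (1−p*)·0.0000]/1.06 = 0.0000. B = V − Δ·S = 0.0000.
(3,1): S=179.3975. Δ = (V_up−V_dn)/(S_up−S_dn) = (50.0000−0.0000)/(209.8951−157.8698) = 0.9611. V = [p*·50.0000 + (1−p*)·0.0000]/1.06 = 29.2778. B = V − Δ·S = -143.1360.
(3,2): S=238.5171. Δ = (V_up−V_dn)/(S_up−S_dn) = (50.0000−50.0000)/(279.0650−209.8951) = 0.0000. V = [p*·50.0000 + (1−p*)·50.0000]/1.06 = 47.1698. B = V − Δ·S = 47.1698.
(3,3): S=317.1194. Δ = (V_up−V_dn)/(S_up−S_dn) = (50.0000−50.0000)/(371.0297−279.0650) = 0.0000. V = [p*·50.0000 + (1−p*)·50.0000]/1.06 = 47.1698. B = V − Δ·S = 47.1698.
(2,0): S=153.3312. Δ = (V_up−V_dn)/(S_up−S_dn) = (29.2778−0.0000)/(179.3975−134.9315) = 0.6584. V = [p*·29.2778 + (1−p*)·0.0000]/1.06 = 17.1438. B = V − Δ·S = -83.8142.
(2,1): S=203.8608. Δ = (V_up−V_dn)/(S_up−S_dn) = (47.1698−29.2778)/(238.5171−179.3975) = 0.3026. V = [p*·47.1698 + (1−p*)·29.2778]/1.06 = 38.0974. B = V − Δ·S = -23.5992.
(2,2): S=271.0422. Δ = (V_up−V_dn)/(S_up−S_dn) = (47.1698−47.1698)/(317.1194−238.5171) = 0.0000. V = [p*·47.1698 + (1−p*)·47.1698]/1.06 = 44.4998. B = V − Δ·S = 44.4998.
(1,0): S=174.2400. Δ = (V_up−V_dn)/(S_up−S_dn) = (38.0974−17.1438)/(203.8608−153.3312) = 0.4147. V = [p*·38.0974 + (1−p*)·17.1438]/1.06 = 28.4429. B = V − Δ·S = -43.8107.
(1,1): S=231.6600. Δ = (V_up−V_dn)/(S_up−S_dn) = (44.4998−38.0974)/(271.0422−203.8608) = 0.0953. V = [p*·44.4998 + (1−p*)·38.0974]/1.06 = 39.6899. B = V − Δ·S = 17.6124.
(0,0): S=198.0000. Δ = (V_up−V_dn)/(S_up−S_dn) = (39.6899−28.4429)/(231.6600−174.2400) = 0.1959. V = [p*·39.6899 + (1−p*)·28.4429]/1.06 = 33.4187. B = V − Δ·S = -5.3642.
Self-financing check: at every node Δ·S+B equals the discounted successor values.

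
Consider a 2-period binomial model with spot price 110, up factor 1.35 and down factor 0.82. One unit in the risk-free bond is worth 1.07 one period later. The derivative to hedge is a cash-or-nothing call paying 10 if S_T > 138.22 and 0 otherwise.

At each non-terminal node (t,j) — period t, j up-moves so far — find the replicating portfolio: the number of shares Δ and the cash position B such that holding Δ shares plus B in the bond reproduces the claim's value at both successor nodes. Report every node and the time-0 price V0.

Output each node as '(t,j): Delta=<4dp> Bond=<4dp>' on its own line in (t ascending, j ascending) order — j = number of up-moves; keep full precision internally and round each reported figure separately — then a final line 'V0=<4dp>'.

(0,0): Delta=0.0756 Bond=-6.3743
(1,0): Delta=0.0000 Bond=0.0000
(1,1): Delta=0.1271 Bond=-14.4595
V0=1.9434

The replicating-portfolio and risk-neutral prices coincide; use p* = (1.07−0.82)/(1.35−0.82) = 0.4717 for the latter.
Payoff layer (t=2): V(2,0)=0.0000, V(2,1)=0.0000, V(2,2)=10.0000
  t=1,j=0: stock 90.2000 → up 121.7700 (V=0.0000), down 73.9640 (V=0.0000). Price 0.0000; hedge Δ=0.0000, bond B=0.0000.
  t=1,j=1: stock 148.5000 → up 200.4750 (V=10.0000), down 121.7700 (V=0.0000). Price 4.4084; hedge Δ=0.1271, bond B=-14.4595.
  t=0,j=0: stock 110.0000 → up 148.5000 (V=4.4084), down 90.2000 (V=0.0000). Price 1.9434; hedge Δ=0.0756, bond B=-6.3743.
Self-financing check: at every node Δ·S+B equals the discounted successor values.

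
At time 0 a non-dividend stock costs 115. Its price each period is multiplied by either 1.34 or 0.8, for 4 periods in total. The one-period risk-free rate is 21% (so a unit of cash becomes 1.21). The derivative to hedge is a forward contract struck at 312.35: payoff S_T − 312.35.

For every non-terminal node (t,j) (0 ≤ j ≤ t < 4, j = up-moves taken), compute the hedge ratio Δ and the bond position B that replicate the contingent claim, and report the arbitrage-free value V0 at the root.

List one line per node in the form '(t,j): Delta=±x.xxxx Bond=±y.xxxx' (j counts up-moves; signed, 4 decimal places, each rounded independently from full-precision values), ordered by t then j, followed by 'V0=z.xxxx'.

Under the risk-neutral measure, an up-move has probability p* = (R−d)/(u−d) = 0.7593 and values discount at R = 1.21.
Terminal payoffs: V(4,0)=-265.2460, V(4,1)=-233.4508, V(4,2)=-180.1938, V(4,3)=-90.9884, V(4,4)=58.4306
Node (3,0) S=58.8800: V=(p*·-233.4508+(1−p*)·-265.2460)/1.21=-199.2605; Δ=(-233.4508−-265.2460)/(78.8992−47.1040)=1.0000; B=V−Δ·S=-258.1405
Node (3,1) S=98.6240: V=(p*·-180.1938+(1−p*)·-233.4508)/1.21=-159.5165; Δ=(-180.1938−-233.4508)/(132.1562−78.8992)=1.0000; B=V−Δ·S=-258.1405
Node (3,2) S=165.1952: V=(p*·-90.9884+(1−p*)·-180.1938)/1.21=-92.9453; Δ=(-90.9884−-180.1938)/(221.3616−132.1562)=1.0000; B=V−Δ·S=-258.1405
Node (3,3) S=276.7020: V=(p*·58.4306+(1−p*)·-90.9884)/1.21=18.5615; Δ=(58.4306−-90.9884)/(370.7806−221.3616)=1.0000; B=V−Δ·S=-258.1405
Node (2,0) S=73.6000: V=(p*·-159.5165+(1−p*)·-199.2605)/1.21=-139.7393; Δ=(-159.5165−-199.2605)/(98.6240−58.8800)=1.0000; B=V−Δ·S=-213.3393
Node (2,1) S=123.2800: V=(p*·-92.9453+(1−p*)·-159.5165)/1.21=-90.0593; Δ=(-92.9453−-159.5165)/(165.1952−98.6240)=1.0000; B=V−Δ·S=-213.3393
Node (2,2) S=206.4940: V=(p*·18.5615+(1−p*)·-92.9453)/1.21=-6.8453; Δ=(18.5615−-92.9453)/(276.7020−165.1952)=1.0000; B=V−Δ·S=-213.3393
Node (1,0) S=92.0000: V=(p*·-90.0593+(1−p*)·-139.7393)/1.21=-84.3134; Δ=(-90.0593−-139.7393)/(123.2800−73.6000)=1.0000; B=V−Δ·S=-176.3134
Node (1,1) S=154.1000: V=(p*·-6.8453+(1−p*)·-90.0593)/1.21=-22.2134; Δ=(-6.8453−-90.0593)/(206.4940−123.2800)=1.0000; B=V−Δ·S=-176.3134
Node (0,0) S=115.0000: V=(p*·-22.2134+(1−p*)·-84.3134)/1.21=-30.7136; Δ=(-22.2134−-84.3134)/(154.1000−92.0000)=1.0000; B=V−Δ·S=-145.7136
Root portfolio cost Δ·115+B reproduces V0=-30.7136.

(0,0): Delta=1.0000 Bond=-145.7136
(1,0): Delta=1.0000 Bond=-176.3134
(1,1): Delta=1.0000 Bond=-176.3134
(2,0): Delta=1.0000 Bond=-213.3393
(2,1): Delta=1.0000 Bond=-213.3393
(2,2): Delta=1.0000 Bond=-213.3393
(3,0): Delta=1.0000 Bond=-258.1405
(3,1): Delta=1.0000 Bond=-258.1405
(3,2): Delta=1.0000 Bond=-258.1405
(3,3): Delta=1.0000 Bond=-258.1405
V0=-30.7136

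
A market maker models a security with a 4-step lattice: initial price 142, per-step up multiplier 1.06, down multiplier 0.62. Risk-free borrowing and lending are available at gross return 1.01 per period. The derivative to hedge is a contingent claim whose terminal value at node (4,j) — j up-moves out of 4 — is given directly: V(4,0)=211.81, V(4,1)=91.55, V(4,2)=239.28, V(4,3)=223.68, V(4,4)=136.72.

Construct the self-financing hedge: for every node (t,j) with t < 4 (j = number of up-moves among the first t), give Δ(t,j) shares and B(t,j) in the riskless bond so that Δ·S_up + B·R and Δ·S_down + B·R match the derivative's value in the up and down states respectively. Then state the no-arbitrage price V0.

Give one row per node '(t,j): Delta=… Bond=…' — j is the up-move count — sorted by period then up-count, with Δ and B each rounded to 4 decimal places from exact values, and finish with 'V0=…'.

(0,0): Delta=-0.9295 Bond=295.6173
(1,0): Delta=0.4036 Bond=181.1991
(1,1): Delta=-1.0295 Bond=313.6215
(2,0): Delta=4.8347 Bond=-58.8545
(2,1): Delta=0.0714 Bond=214.0195
(2,2): Delta=-1.1121 Bond=329.9292
(3,0): Delta=-8.0762 Bond=377.4923
(3,1): Delta=5.8028 Bond=-115.4604
(3,2): Delta=-0.3584 Bond=258.6751
(3,3): Delta=-1.1686 Bond=342.7867
V0=163.6221

Under the risk-neutral measure, an up-move has probability p* = (R−d)/(u−d) = 0.8864 and values discount at R = 1.01.
Terminal values V(4,·): V(4,0)=211.8100, V(4,1)=91.5500, V(4,2)=239.2800, V(4,3)=223.6800, V(4,4)=136.7200
Node (3,0) S=33.8426: V=(p*·91.5500+(1−p*)·211.8100)/1.01=104.1742; Δ=(91.5500−211.8100)/(35.8731−20.9824)=-8.0762; B=V−Δ·S=377.4923
Node (3,1) S=57.8599: V=(p*·239.2800+(1−p*)·91.5500)/1.01=220.2896; Δ=(239.2800−91.5500)/(61.3315−35.8731)=5.8028; B=V−Δ·S=-115.4604
Node (3,2) S=98.9217: V=(p*·223.6800+(1−p*)·239.2800)/1.01=223.2205; Δ=(223.6800−239.2800)/(104.8570−61.3315)=-0.3584; B=V−Δ·S=258.6751
Node (3,3) S=169.1243: V=(p*·136.7200+(1−p*)·223.6800)/1.01=145.1503; Δ=(136.7200−223.6800)/(179.2717−104.8570)=-1.1686; B=V−Δ·S=342.7867
Node (2,0) S=54.5848: V=(p*·220.2896+(1−p*)·104.1742)/1.01=205.0442; Δ=(220.2896−104.1742)/(57.8599−33.8426)=4.8347; B=V−Δ·S=-58.8545
Node (2,1) S=93.3224: V=(p*·223.2205+(1−p*)·220.2896)/1.01=220.6807; Δ=(223.2205−220.2896)/(98.9217−57.8599)=0.0714; B=V−Δ·S=214.0195
Node (2,2) S=159.5512: V=(p*·145.1503+(1−p*)·223.2205)/1.01=152.4970; Δ=(145.1503−223.2205)/(169.1243−98.9217)=-1.1121; B=V−Δ·S=329.9292
Node (1,0) S=88.0400: V=(p*·220.6807+(1−p*)·205.0442)/1.01=216.7364; Δ=(220.6807−205.0442)/(93.3224−54.5848)=0.4036; B=V−Δ·S=181.1991
Node (1,1) S=150.5200: V=(p*·152.4970+(1−p*)·220.6807)/1.01=158.6585; Δ=(152.4970−220.6807)/(159.5512−93.3224)=-1.0295; B=V−Δ·S=313.6215
Node (0,0) S=142.0000: V=(p*·158.6585+(1−p*)·216.7364)/1.01=163.6221; Δ=(158.6585−216.7364)/(150.5200−88.0400)=-0.9295; B=V−Δ·S=295.6173
Self-financing check: at every node Δ·S+B equals the discounted successor values.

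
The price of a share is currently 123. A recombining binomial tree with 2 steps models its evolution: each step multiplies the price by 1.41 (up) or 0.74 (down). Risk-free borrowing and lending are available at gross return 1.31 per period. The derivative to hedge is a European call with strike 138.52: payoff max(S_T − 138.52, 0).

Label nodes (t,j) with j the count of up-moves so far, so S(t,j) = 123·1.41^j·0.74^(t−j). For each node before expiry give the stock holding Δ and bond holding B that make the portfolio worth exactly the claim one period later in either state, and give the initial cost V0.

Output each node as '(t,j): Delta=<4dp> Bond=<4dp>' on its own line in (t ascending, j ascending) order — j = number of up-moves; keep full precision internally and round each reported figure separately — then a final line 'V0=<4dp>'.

Since d<R<u, set p* = (R−d)/(u−d) = 0.8507; price each node as the discounted p*-expectation of its children.
Terminal payoffs: V(2,0)=0.0000, V(2,1)=0.0000, V(2,2)=106.0163
  t=1,j=0: stock 91.0200 → up 128.3382 (V=0.0000), down 67.3548 (V=0.0000). Price 0.0000; hedge Δ=0.0000, bond B=0.0000.
  t=1,j=1: stock 173.4300 → up 244.5363 (V=106.0163), down 128.3382 (V=0.0000). Price 68.8496; hedge Δ=0.9124, bond B=-89.3837.
  t=0,j=0: stock 123.0000 → up 173.4300 (V=68.8496), down 91.0200 (V=0.0000). Price 44.7126; hedge Δ=0.8355, bond B=-58.0480.
Check: Δ(0,0)·S0 + B(0,0) = 44.7126 = V0.

(0,0): Delta=0.8355 Bond=-58.0480
(1,0): Delta=0.0000 Bond=0.0000
(1,1): Delta=0.9124 Bond=-89.3837
V0=44.7126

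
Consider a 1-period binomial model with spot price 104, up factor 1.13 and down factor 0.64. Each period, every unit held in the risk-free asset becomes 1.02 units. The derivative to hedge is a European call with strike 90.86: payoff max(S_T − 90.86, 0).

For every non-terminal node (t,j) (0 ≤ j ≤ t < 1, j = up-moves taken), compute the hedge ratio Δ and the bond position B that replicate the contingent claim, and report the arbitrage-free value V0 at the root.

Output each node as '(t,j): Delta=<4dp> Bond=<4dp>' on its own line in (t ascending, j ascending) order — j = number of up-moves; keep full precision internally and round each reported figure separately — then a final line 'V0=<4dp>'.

Since d<R<u, set p* = (R−d)/(u−d) = 0.7755; price each node as the discounted p*-expectation of its children.
At expiry t=1: V(1,0)=0.0000, V(1,1)=26.6600
(0,0): S=104.0000. Δ = (V_up−V_dn)/(S_up−S_dn) = (26.6600−0.0000)/(117.5200−66.5600) = 0.5232. V = [p*·26.6600 + (1−p*)·0.0000]/1.02 = 20.2697. B = V − Δ·S = -34.1385.
The time-0 hedge costs 20.2697, which is the no-arbitrage price.

(0,0): Delta=0.5232 Bond=-34.1385
V0=20.2697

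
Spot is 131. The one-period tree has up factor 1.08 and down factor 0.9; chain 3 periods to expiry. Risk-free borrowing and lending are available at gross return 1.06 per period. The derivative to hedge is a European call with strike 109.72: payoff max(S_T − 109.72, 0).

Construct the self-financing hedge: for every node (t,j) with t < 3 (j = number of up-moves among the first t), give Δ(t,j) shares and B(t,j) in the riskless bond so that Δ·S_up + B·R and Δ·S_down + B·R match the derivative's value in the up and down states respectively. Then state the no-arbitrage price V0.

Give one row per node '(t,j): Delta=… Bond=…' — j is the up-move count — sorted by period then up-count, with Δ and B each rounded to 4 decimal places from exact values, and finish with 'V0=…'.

No-arbitrage ⇒ martingale measure with p* = (R−d)/(u−d) = 0.8889.
Terminal values V(3,·): V(3,0)=0.0000, V(3,1)=4.8788, V(3,2)=27.7986, V(3,3)=55.3023
Node (2,0) S=106.1100: V=(p*·4.8788+(1−p*)·0.0000)/1.06=4.0912; Δ=(4.8788−0.0000)/(114.5988−95.4990)=0.2554; B=V−Δ·S=-23.0132
Node (2,1) S=127.3320: V=(p*·27.7986+(1−p*)·4.8788)/1.06=23.8226; Δ=(27.7986−4.8788)/(137.5186−114.5988)=1.0000; B=V−Δ·S=-103.5094
Node (2,2) S=152.7984: V=(p*·55.3023+(1−p*)·27.7986)/1.06=49.2890; Δ=(55.3023−27.7986)/(165.0223−137.5186)=1.0000; B=V−Δ·S=-103.5094
Node (1,0) S=117.9000: V=(p*·23.8226+(1−p*)·4.0912)/1.06=20.4058; Δ=(23.8226−4.0912)/(127.3320−106.1100)=0.9298; B=V−Δ·S=-89.2126
Node (1,1) S=141.4800: V=(p*·49.2890+(1−p*)·23.8226)/1.06=43.8296; Δ=(49.2890−23.8226)/(152.7984−127.3320)=1.0000; B=V−Δ·S=-97.6504
Node (0,0) S=131.0000: V=(p*·43.8296+(1−p*)·20.4058)/1.06=38.8934; Δ=(43.8296−20.4058)/(141.4800−117.9000)=0.9934; B=V−Δ·S=-91.2386
The time-0 hedge costs 38.8934, which is the no-arbitrage price.

(0,0): Delta=0.9934 Bond=-91.2386
(1,0): Delta=0.9298 Bond=-89.2126
(1,1): Delta=1.0000 Bond=-97.6504
(2,0): Delta=0.2554 Bond=-23.0132
(2,1): Delta=1.0000 Bond=-103.5094
(2,2): Delta=1.0000 Bond=-103.5094
V0=38.8934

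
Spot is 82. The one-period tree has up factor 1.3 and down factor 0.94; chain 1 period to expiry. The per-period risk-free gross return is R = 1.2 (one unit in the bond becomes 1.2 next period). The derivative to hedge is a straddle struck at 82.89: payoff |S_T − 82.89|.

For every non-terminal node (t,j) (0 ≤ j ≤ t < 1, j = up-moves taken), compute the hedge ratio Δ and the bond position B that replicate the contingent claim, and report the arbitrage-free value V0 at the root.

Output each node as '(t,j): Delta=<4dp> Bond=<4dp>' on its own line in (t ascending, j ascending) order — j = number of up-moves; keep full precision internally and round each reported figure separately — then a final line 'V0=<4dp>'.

Since d<R<u, set p* = (R−d)/(u−d) = 0.7222; price each node as the discounted p*-expectation of its children.
Terminal payoffs: V(1,0)=5.8100, V(1,1)=23.7100
(0,0): S=82.0000. Δ = (V_up−V_dn)/(S_up−S_dn) = (23.7100−5.8100)/(106.6000−77.0800) = 0.6064. V = [p*·23.7100 + (1−p*)·5.8100]/1.2 = 15.6148. B = V − Δ·S = -34.1074.
Root portfolio cost Δ·82+B reproduces V0=15.6148.

(0,0): Delta=0.6064 Bond=-34.1074
V0=15.6148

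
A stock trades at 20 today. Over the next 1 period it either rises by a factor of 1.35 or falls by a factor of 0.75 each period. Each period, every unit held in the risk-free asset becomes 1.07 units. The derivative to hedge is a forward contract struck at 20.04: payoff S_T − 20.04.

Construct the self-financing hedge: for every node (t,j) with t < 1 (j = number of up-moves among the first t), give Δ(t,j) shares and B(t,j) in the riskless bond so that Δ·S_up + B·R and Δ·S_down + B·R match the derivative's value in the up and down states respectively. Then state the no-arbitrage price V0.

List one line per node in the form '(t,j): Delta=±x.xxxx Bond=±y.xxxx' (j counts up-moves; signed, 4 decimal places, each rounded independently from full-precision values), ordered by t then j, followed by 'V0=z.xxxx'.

Since d<R<u, set p* = (R−d)/(u−d) = 0.5333; price each node as the discounted p*-expectation of its children.
At expiry t=1: V(1,0)=-5.0400, V(1,1)=6.9600
Node (0,0) S=20.0000: V=(p*·6.9600+(1−p*)·-5.0400)/1.07=1.2710; Δ=(6.9600−-5.0400)/(27.0000−15.0000)=1.0000; B=V−Δ·S=-18.7290
The time-0 hedge costs 1.2710, which is the no-arbitrage price.

(0,0): Delta=1.0000 Bond=-18.7290
V0=1.2710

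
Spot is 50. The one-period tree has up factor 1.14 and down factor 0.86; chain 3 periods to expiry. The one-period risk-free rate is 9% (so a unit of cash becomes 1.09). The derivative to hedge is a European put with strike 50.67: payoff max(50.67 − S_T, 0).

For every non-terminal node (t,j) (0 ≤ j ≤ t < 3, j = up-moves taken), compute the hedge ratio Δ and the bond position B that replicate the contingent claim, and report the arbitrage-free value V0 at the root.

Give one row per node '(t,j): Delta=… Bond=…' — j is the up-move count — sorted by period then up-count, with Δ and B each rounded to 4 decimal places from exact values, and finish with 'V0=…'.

(0,0): Delta=-0.1700 Bond=9.0991
(1,0): Delta=-0.6737 Bond=31.5784
(1,1): Delta=-0.0874 Bond=5.2093
(2,0): Delta=-1.0000 Bond=46.4862
(2,1): Delta=-0.6202 Bond=31.7975
(2,2): Delta=0.0000 Bond=0.0000
V0=0.5995

Under the risk-neutral measure, an up-move has probability p* = (R−d)/(u−d) = 0.8214 and values discount at R = 1.09.
Payoff layer (t=3): V(3,0)=18.8672, V(3,1)=8.5128, V(3,2)=0.0000, V(3,3)=0.0000
(2,0): S=36.9800. Δ = (V_up−V_dn)/(S_up−S_dn) = (8.5128−18.8672)/(42.1572−31.8028) = -1.0000. V = [p*·8.5128 + (1−p*)·18.8672]/1.09 = 9.5062. B = V − Δ·S = 46.4862.
(2,1): S=49.0200. Δ = (V_up−V_dn)/(S_up−S_dn) = (0.0000−8.5128)/(55.8828−42.1572) = -0.6202. V = [p*·0.0000 + (1−p*)·8.5128]/1.09 = 1.3946. B = V − Δ·S = 31.7975.
(2,2): S=64.9800. Δ = (V_up−V_dn)/(S_up−S_dn) = (0.0000−0.0000)/(74.0772−55.8828) = 0.0000. V = [p*·0.0000 + (1−p*)·0.0000]/1.09 = 0.0000. B = V − Δ·S = 0.0000.
(1,0): S=43.0000. Δ = (V_up−V_dn)/(S_up−S_dn) = (1.3946−9.5062)/(49.0200−36.9800) = -0.6737. V = [p*·1.3946 + (1−p*)·9.5062]/1.09 = 2.6084. B = V − Δ·S = 31.5784.
(1,1): S=57.0000. Δ = (V_up−V_dn)/(S_up−S_dn) = (0.0000−1.3946)/(64.9800−49.0200) = -0.0874. V = [p*·0.0000 + (1−p*)·1.3946]/1.09 = 0.2285. B = V − Δ·S = 5.2093.
(0,0): S=50.0000. Δ = (V_up−V_dn)/(S_up−S_dn) = (0.2285−2.6084)/(57.0000−43.0000) = -0.1700. V = [p*·0.2285 + (1−p*)·2.6084]/1.09 = 0.5995. B = V − Δ·S = 9.0991.
Self-financing check: at every node Δ·S+B equals the discounted successor values.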